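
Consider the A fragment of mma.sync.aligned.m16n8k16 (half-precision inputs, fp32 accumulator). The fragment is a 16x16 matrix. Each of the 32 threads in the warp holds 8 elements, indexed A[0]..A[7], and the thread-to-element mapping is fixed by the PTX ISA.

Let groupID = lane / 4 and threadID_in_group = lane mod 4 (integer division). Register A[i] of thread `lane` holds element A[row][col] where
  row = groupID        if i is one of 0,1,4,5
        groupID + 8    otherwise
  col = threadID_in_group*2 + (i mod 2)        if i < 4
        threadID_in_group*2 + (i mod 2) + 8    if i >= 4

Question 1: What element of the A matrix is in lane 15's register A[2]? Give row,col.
15: grp=3,tig=3
[2] (3+8,3*2+0+0) = (11,6)

11,6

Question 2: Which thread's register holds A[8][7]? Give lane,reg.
r:8=>grp=0,rB=1  c:7=>cB=0,tig=3,lo=1
L=0*4+3=3  i=0*4+1*2+1=3

3,3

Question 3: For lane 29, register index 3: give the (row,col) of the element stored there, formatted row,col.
lane 29: G=7 (29/4), T=1 (29%4)
i=3: r=7+8=15, c=1*2+1+0=3

15,3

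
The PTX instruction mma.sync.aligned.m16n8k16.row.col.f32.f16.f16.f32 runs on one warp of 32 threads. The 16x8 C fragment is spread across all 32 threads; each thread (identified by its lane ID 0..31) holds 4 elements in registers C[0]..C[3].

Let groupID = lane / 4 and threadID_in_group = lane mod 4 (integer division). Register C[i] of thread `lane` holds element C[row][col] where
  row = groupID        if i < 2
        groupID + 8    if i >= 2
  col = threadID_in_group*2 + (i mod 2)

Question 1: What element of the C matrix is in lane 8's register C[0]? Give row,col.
2,0

lane 8: gr=2 (8/4), th=0 (8%4)
i=0: r=2+0=2, c=0*2+0=0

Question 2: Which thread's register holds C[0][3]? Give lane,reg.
1,1

r=0→G=0,rhi=0  c=3→T=1,p=1
L=0*4+1=1  i=0*2+1=1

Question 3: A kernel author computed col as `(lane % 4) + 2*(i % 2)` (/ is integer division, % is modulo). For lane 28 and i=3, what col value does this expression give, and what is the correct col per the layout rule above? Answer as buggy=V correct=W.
`(lane % 4) + 2*(i % 2)`[28,3]→2
L=28→G=28>>2=7, T=28&3=0
[3]→row 7+8=15  col 0·2+1=1
col: 2 vs 1

buggy=2 correct=1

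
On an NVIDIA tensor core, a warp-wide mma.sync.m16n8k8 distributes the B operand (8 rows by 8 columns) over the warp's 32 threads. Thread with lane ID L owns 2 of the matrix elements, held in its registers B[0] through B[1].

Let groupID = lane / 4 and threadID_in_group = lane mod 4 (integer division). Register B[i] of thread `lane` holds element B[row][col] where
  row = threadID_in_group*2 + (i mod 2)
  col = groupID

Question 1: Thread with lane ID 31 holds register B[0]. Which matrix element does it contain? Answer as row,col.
6,7

lane 31: gid=7 (31/4), tid=3 (31%4)
i=0: r=3*2+0=6, c=gid=7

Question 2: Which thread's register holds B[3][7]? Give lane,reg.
29,1

c=7⇒gr=7  r=3⇒th=1,odd=1
L=7*4+1=29  i=1=1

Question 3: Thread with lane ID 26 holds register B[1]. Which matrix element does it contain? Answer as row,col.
L=26=>grp=26>>2=6, tig=26&3=2
[1]=>row 2·2+1=5  col grp=6

5,6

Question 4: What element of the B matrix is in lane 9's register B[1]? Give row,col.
3,2

L=9->g=9>>2=2, t=9&3=1
[1]->row 1·2+1=3  col g=2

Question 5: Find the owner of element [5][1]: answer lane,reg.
6,1

c=1→G=1  r=5→T=2,p=1
L=1*4+2=6  i=1=1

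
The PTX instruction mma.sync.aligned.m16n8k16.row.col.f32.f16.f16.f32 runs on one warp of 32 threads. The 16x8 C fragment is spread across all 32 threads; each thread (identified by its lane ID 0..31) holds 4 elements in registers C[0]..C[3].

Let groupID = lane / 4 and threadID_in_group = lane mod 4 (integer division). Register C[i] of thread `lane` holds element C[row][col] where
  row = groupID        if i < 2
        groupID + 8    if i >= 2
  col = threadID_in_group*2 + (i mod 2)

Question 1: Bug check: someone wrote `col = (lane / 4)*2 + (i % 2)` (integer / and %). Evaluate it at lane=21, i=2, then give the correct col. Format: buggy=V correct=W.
buggy=10 correct=2

`(lane / 4)*2 + (i % 2)`[21,2]->10
lane 21->21/4=5, 21 mod 4=1
i=2  r:5+8->13  c:2·1+0->2
col: 10 vs 2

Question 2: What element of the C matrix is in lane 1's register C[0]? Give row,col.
lane 1->1/4=0, 1 mod 4=1
i=0  r:0+0->0  c:2·1+0->2

0,2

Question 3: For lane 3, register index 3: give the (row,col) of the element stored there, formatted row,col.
8,7

lane 3->3/4=0, 3 mod 4=3
i=3  r:0+8->8  c:2·3+1->7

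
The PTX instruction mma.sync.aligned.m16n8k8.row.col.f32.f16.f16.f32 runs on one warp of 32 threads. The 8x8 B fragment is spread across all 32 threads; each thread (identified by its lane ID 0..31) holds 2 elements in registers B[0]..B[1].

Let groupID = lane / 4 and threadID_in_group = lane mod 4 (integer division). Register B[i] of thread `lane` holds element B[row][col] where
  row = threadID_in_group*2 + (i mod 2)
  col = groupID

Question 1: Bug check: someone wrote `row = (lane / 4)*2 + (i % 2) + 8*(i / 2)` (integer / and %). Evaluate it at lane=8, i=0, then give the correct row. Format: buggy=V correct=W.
`(lane / 4)*2 + (i % 2) + 8*(i / 2)`[8,0]->4
8: gid=2,tid=0
[0] (0*2+0,2) = (0,2)
row: 4 vs 0

buggy=4 correct=0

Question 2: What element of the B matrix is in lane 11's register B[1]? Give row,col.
7,2

lane 11: gid=2 (11/4), tid=3 (11%4)
i=1: r=3*2+1=7, c=gid=2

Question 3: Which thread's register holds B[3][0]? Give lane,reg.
1,1

c=0->g=0  r=3->t=1,b0=1
L=0*4+1=1  i=1=1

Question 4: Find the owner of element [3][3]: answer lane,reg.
c=3→G=3  r=3→T=1,p=1
L=3*4+1=13  i=1=1

13,1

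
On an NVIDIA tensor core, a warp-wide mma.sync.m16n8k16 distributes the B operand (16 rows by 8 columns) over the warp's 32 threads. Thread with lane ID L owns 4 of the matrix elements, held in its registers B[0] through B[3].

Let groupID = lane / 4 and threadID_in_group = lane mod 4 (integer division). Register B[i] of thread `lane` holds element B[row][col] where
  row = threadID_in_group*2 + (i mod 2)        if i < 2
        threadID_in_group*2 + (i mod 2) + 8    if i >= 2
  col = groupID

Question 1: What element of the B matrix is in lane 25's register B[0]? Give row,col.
lane 25: g=6 (25/4), t=1 (25%4)
i=0: r=1*2+0+0=2, c=g=6

2,6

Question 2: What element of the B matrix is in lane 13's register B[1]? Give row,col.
3,3

L=13->gid=13>>2=3, tid=13&3=1
[1]->row 1·2+1+0=3  col gid=3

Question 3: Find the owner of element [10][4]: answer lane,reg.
17,2

c:4=>grp=4  r:10=>rB=1,tig=1,lo=0
L=4*4+1=17  i=1*2+0=2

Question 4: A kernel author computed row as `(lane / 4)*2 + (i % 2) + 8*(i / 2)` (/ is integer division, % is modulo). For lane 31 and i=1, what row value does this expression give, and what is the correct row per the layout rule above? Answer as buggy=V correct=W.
`(lane / 4)*2 + (i % 2) + 8*(i / 2)`[31,1]->15
L=31->gid=31>>2=7, tid=31&3=3
[1]->row 3·2+1+0=7  col gid=7
row: 15 vs 7

buggy=15 correct=7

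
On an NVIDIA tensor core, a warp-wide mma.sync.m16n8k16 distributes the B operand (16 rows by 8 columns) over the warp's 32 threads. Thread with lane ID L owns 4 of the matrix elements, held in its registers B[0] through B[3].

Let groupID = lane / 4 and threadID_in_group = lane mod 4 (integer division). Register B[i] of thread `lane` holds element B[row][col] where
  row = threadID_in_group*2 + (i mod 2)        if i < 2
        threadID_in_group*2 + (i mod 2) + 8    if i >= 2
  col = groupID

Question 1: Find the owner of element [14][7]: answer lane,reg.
31,2

c=7->g=7  r=14->rb=1,t=3,b0=0
L=7*4+3=31  i=1*2+0=2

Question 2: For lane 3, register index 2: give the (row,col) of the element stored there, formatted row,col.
lane 3→3/4=0, 3 mod 4=3
i=2  r:2·3+0+8→14  c:0

14,0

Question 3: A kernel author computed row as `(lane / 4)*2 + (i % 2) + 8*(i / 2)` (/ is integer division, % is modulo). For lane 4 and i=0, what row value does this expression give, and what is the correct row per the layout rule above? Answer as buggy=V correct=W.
buggy=2 correct=0

`(lane / 4)*2 + (i % 2) + 8*(i / 2)`[4,0]⇒2
lane 4⇒4/4=1, 4 mod 4=0
i=0  r:2·0+0+0⇒0  c:1
row: 2 vs 0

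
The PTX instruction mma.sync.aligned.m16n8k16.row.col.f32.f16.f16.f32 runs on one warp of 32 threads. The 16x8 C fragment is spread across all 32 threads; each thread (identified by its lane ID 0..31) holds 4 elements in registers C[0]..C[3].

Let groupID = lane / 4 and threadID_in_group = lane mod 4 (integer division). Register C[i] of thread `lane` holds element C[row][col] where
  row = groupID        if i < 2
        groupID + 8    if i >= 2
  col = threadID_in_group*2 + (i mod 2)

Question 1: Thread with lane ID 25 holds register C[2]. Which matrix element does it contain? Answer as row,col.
lane 25: g=6 (25/4), t=1 (25%4)
i=2: r=6+8=14, c=1*2+0=2

14,2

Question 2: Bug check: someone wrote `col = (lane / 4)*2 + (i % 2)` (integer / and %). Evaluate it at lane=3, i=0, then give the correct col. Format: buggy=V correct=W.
buggy=0 correct=6

`(lane / 4)*2 + (i % 2)`[3,0]⇒0
lane 3: gr=0 (3/4), th=3 (3%4)
i=0: r=0+0=0, c=3*2+0=6
col: 0 vs 6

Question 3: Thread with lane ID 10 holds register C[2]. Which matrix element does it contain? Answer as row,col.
lane 10: G=2 (10/4), T=2 (10%4)
i=2: r=2+8=10, c=2*2+0=4

10,4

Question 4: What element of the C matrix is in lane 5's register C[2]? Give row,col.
9,2

5: gid=1,tid=1
[2] (1+8,1*2+0) = (9,2)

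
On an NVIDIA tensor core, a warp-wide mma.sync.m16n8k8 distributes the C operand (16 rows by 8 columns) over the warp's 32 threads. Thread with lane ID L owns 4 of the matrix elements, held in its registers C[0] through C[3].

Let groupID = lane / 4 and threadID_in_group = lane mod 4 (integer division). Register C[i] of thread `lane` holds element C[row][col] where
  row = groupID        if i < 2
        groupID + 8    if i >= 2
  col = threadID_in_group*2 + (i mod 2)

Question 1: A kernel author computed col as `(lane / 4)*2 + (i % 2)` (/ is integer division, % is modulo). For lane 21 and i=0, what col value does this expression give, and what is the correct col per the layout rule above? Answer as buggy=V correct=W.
`(lane / 4)*2 + (i % 2)`[21,0]->10
L=21->gid=21>>2=5, tid=21&3=1
[0]->row 5+0=5  col 1·2+0=2
col: 10 vs 2

buggy=10 correct=2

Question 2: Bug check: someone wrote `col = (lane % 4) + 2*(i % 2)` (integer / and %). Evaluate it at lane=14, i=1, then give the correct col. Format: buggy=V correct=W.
buggy=4 correct=5

`(lane % 4) + 2*(i % 2)`[14,1]→4
lane 14→14/4=3, 14 mod 4=2
i=1  r:3+0→3  c:2·2+1→5
col: 4 vs 5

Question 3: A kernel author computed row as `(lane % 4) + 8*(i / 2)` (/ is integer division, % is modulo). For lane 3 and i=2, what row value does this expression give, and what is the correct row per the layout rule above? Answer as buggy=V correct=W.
`(lane % 4) + 8*(i / 2)`[3,2]->11
L=3->gid=3>>2=0, tid=3&3=3
[2]->row 0+8=8  col 3·2+0=6
row: 11 vs 8

buggy=11 correct=8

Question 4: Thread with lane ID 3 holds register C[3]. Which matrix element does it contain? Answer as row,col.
8,7

lane 3->3/4=0, 3 mod 4=3
i=3  r:0+8->8  c:2·3+1->7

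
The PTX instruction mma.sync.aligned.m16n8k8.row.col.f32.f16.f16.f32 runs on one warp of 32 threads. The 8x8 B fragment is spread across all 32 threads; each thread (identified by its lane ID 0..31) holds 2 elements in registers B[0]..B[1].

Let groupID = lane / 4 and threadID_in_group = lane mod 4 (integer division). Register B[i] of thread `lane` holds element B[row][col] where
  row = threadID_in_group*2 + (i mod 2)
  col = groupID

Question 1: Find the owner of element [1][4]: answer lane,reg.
16,1

c=4⇒gr=4  r=1⇒th=0,odd=1
L=4*4+0=16  i=1=1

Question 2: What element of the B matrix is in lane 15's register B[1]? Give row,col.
7,3

lane 15⇒15/4=3, 15 mod 4=3
i=1  r:2·3+1⇒7  c:3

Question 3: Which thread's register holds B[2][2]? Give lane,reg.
9,0

c=2->g=2  r=2->t=1,b0=0
L=2*4+1=9  i=0=0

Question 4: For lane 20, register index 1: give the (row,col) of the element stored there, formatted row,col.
lane 20: gid=5 (20/4), tid=0 (20%4)
i=1: r=0*2+1=1, c=gid=5

1,5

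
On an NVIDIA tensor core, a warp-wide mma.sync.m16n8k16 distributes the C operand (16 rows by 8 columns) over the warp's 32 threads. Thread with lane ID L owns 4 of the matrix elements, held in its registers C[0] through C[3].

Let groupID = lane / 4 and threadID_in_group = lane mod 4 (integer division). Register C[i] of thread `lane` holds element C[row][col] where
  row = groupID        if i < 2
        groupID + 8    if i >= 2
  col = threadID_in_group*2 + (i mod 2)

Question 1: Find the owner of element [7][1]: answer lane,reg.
28,1

r=7→G=7,rhi=0  c=1→T=0,p=1
L=7*4+0=28  i=0*2+1=1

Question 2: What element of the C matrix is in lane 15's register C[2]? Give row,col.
11,6

lane 15: g=3 (15/4), t=3 (15%4)
i=2: r=3+8=11, c=3*2+0=6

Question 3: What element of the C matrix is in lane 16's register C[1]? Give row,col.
4,1

16: gid=4,tid=0
[1] (4+0,0*2+1) = (4,1)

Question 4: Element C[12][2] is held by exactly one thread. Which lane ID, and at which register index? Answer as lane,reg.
r=12→G=4,rhi=1  c=2→T=1,p=0
L=4*4+1=17  i=1*2+0=2

17,2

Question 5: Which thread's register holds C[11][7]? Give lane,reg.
15,3

r=11→G=3,rhi=1  c=7→T=3,p=1
L=3*4+3=15  i=1*2+1=3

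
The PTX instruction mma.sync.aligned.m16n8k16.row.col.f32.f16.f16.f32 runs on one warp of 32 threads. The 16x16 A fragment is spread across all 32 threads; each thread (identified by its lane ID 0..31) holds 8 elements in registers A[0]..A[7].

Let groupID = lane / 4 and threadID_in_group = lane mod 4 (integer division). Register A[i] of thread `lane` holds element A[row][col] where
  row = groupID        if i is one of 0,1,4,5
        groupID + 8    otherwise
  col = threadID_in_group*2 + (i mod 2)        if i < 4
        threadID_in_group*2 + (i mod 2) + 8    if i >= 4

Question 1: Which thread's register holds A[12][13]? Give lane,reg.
18,7

r:12=>grp=4,rB=1  c:13=>cB=1,tig=2,lo=1
L=4*4+2=18  i=1*4+1*2+1=7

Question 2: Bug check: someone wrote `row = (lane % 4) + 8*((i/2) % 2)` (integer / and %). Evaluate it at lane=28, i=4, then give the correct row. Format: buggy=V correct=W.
`(lane % 4) + 8*((i/2) % 2)`[28,4]->0
lane 28: gid=7 (28/4), tid=0 (28%4)
i=4: r=7+0=7, c=0*2+0+8=8
row: 0 vs 7

buggy=0 correct=7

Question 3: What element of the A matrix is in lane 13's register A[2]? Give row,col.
lane 13=>13/4=3, 13 mod 4=1
i=2  r:3+8=>11  c:2·1+0+0=>2

11,2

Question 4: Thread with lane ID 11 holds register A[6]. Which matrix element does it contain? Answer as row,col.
lane 11: G=2 (11/4), T=3 (11%4)
i=6: r=2+8=10, c=3*2+0+8=14

10,14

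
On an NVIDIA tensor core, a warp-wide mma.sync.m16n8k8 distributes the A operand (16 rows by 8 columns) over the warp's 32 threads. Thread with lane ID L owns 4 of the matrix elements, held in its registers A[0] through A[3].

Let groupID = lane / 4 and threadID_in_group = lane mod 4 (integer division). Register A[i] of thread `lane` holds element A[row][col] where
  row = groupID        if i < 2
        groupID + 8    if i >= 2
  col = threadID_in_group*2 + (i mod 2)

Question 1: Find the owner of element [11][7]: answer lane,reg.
r:11=>grp=3,rB=1  c:7=>tig=3,lo=1
L=3*4+3=15  i=1*2+1=3

15,3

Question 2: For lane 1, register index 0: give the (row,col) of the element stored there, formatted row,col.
L=1->gid=1>>2=0, tid=1&3=1
[0]->row 0+0=0  col 1·2+0=2

0,2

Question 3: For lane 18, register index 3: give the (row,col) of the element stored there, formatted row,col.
18: grp=4,tig=2
[3] (4+8,2*2+1) = (12,5)

12,5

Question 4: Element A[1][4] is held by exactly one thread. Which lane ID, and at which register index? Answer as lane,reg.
r:1=>grp=1,rB=0  c:4=>tig=2,lo=0
L=1*4+2=6  i=0*2+0=0

6,0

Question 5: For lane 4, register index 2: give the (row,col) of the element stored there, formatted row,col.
lane 4: G=1 (4/4), T=0 (4%4)
i=2: r=1+8=9, c=0*2+0=0

9,0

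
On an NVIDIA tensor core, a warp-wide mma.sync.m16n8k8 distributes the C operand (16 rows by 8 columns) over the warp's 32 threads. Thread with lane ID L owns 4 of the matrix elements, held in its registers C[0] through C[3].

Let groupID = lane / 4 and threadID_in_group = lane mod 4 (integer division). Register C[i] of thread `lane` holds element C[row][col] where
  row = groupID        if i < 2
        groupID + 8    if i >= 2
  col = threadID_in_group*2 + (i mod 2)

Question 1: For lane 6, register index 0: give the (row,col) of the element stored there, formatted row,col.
1,4

L=6->gid=6>>2=1, tid=6&3=2
[0]->row 1+0=1  col 2·2+0=4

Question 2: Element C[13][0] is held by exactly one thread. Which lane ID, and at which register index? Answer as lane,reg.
20,2

r=13->g=5,rb=1  c=0->t=0,b0=0
L=5*4+0=20  i=1*2+0=2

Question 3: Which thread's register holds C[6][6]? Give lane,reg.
r=6⇒gr=6,Rb=0  c=6⇒th=3,odd=0
L=6*4+3=27  i=0*2+0=0

27,0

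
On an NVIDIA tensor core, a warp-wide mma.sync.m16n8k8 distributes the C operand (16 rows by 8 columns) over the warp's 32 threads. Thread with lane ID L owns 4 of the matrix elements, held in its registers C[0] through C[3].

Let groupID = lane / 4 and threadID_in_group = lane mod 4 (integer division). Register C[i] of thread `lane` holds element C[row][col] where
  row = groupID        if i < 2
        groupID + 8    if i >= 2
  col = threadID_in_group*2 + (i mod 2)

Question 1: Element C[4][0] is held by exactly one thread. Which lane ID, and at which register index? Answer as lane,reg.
r:4=>grp=4,rB=0  c:0=>tig=0,lo=0
L=4*4+0=16  i=0*2+0=0

16,0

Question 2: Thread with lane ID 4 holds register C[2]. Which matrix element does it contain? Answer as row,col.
4: grp=1,tig=0
[2] (1+8,0*2+0) = (9,0)

9,0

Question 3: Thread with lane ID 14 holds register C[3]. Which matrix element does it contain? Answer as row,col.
L=14=>grp=14>>2=3, tig=14&3=2
[3]=>row 3+8=11  col 2·2+1=5

11,5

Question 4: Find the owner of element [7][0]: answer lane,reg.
r=7⇒gr=7,Rb=0  c=0⇒th=0,odd=0
L=7*4+0=28  i=0*2+0=0

28,0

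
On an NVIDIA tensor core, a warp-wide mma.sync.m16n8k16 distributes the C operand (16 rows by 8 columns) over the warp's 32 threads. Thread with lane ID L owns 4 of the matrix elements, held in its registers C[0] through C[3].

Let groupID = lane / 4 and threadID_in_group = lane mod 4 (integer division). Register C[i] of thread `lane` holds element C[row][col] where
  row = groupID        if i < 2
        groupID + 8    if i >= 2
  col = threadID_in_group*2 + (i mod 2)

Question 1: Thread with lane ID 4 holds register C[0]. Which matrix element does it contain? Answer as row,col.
4: gr=1,th=0
[0] (1+0,0*2+0) = (1,0)

1,0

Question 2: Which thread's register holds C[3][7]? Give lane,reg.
15,1

r:3=>grp=3,rB=0  c:7=>tig=3,lo=1
L=3*4+3=15  i=0*2+1=1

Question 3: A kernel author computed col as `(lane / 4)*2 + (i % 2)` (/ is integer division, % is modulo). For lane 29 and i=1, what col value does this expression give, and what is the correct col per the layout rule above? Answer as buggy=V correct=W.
`(lane / 4)*2 + (i % 2)`[29,1]->15
lane 29: g=7 (29/4), t=1 (29%4)
i=1: r=7+0=7, c=1*2+1=3
col: 15 vs 3

buggy=15 correct=3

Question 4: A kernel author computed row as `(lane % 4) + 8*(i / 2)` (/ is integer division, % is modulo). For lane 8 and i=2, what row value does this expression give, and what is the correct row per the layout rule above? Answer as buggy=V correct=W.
`(lane % 4) + 8*(i / 2)`[8,2]⇒8
lane 8: gr=2 (8/4), th=0 (8%4)
i=2: r=2+8=10, c=0*2+0=0
row: 8 vs 10

buggy=8 correct=10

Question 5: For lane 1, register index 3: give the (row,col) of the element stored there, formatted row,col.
8,3

L=1=>grp=1>>2=0, tig=1&3=1
[3]=>row 0+8=8  col 1·2+1=3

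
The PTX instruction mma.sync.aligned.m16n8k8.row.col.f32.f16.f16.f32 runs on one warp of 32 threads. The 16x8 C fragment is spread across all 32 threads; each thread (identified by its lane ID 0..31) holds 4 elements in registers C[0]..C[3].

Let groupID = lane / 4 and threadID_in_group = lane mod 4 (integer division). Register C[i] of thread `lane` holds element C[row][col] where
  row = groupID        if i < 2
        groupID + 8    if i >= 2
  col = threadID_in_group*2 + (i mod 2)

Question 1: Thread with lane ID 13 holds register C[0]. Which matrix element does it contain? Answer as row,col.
3,2

lane 13⇒13/4=3, 13 mod 4=1
i=0  r:3+0⇒3  c:2·1+0⇒2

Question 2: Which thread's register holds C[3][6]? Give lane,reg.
15,0

r:3=>grp=3,rB=0  c:6=>tig=3,lo=0
L=3*4+3=15  i=0*2+0=0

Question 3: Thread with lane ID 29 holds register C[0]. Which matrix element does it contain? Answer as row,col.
lane 29→29/4=7, 29 mod 4=1
i=0  r:7+0→7  c:2·1+0→2

7,2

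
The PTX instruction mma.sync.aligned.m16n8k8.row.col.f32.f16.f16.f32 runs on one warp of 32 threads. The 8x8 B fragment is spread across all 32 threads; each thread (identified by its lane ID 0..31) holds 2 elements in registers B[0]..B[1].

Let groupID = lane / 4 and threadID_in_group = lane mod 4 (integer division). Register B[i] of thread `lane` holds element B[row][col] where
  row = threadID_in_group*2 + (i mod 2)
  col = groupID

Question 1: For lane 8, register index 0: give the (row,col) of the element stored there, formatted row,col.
8: G=2,T=0
[0] (0*2+0,2) = (0,2)

0,2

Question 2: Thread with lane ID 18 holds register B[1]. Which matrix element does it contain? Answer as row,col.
lane 18->18/4=4, 18 mod 4=2
i=1  r:2·2+1->5  c:4

5,4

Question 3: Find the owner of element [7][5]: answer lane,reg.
c=5->g=5  r=7->t=3,b0=1
L=5*4+3=23  i=1=1

23,1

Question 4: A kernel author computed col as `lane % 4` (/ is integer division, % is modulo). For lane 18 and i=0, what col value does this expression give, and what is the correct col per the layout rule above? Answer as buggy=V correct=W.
`lane % 4`[18,0]=>2
lane 18=>18/4=4, 18 mod 4=2
i=0  r:2·2+0=>4  c:4
col: 2 vs 4

buggy=2 correct=4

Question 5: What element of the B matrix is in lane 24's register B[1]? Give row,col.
1,6

lane 24: grp=6 (24/4), tig=0 (24%4)
i=1: r=0*2+1=1, c=grp=6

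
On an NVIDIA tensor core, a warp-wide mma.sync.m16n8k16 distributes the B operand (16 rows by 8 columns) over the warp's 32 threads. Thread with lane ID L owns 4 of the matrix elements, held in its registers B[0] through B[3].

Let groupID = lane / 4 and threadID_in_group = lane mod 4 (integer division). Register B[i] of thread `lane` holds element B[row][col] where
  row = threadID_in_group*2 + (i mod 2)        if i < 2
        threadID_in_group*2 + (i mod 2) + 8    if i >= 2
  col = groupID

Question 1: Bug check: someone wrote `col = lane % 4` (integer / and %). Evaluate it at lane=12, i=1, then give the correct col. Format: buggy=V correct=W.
buggy=0 correct=3

`lane % 4`[12,1]->0
L=12->gid=12>>2=3, tid=12&3=0
[1]->row 0·2+1+0=1  col gid=3
col: 0 vs 3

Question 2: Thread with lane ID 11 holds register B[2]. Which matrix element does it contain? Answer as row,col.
14,2

lane 11: grp=2 (11/4), tig=3 (11%4)
i=2: r=3*2+0+8=14, c=grp=2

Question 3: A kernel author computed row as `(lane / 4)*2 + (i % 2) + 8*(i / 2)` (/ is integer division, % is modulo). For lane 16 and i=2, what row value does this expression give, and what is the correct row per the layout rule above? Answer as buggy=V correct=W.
`(lane / 4)*2 + (i % 2) + 8*(i / 2)`[16,2]→16
L=16→G=16>>2=4, T=16&3=0
[2]→row 0·2+0+8=8  col G=4
row: 16 vs 8

buggy=16 correct=8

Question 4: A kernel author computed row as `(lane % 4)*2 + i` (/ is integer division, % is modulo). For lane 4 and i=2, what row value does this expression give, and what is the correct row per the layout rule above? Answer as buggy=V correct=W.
buggy=2 correct=8

`(lane % 4)*2 + i`[4,2]=>2
lane 4: grp=1 (4/4), tig=0 (4%4)
i=2: r=0*2+0+8=8, c=grp=1
row: 2 vs 8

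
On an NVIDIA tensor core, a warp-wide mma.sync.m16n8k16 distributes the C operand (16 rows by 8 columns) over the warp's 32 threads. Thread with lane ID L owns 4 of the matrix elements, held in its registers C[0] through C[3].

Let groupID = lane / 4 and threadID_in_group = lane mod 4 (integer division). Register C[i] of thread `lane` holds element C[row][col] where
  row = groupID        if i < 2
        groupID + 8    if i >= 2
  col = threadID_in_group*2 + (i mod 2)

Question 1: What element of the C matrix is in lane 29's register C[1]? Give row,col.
lane 29⇒29/4=7, 29 mod 4=1
i=1  r:7+0⇒7  c:2·1+1⇒3

7,3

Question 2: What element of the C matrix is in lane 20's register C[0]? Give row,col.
L=20→G=20>>2=5, T=20&3=0
[0]→row 5+0=5  col 0·2+0=0

5,0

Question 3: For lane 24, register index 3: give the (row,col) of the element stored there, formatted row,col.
14,1

L=24⇒gr=24>>2=6, th=24&3=0
[3]⇒row 6+8=14  col 0·2+1=1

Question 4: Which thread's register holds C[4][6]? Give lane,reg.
19,0

r=4->g=4,rb=0  c=6->t=3,b0=0
L=4*4+3=19  i=0*2+0=0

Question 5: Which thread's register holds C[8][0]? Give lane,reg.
0,2

r=8⇒gr=0,Rb=1  c=0⇒th=0,odd=0
L=0*4+0=0  i=1*2+0=2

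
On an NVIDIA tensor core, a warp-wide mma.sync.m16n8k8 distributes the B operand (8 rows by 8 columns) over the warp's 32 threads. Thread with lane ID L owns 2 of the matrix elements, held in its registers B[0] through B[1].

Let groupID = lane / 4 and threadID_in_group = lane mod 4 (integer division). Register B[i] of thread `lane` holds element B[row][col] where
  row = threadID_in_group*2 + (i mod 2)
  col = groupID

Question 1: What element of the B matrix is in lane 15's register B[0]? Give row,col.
lane 15: gid=3 (15/4), tid=3 (15%4)
i=0: r=3*2+0=6, c=gid=3

6,3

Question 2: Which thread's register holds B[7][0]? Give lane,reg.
3,1

c=0⇒gr=0  r=7⇒th=3,odd=1
L=0*4+3=3  i=1=1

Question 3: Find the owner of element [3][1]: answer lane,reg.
c=1->g=1  r=3->t=1,b0=1
L=1*4+1=5  i=1=1

5,1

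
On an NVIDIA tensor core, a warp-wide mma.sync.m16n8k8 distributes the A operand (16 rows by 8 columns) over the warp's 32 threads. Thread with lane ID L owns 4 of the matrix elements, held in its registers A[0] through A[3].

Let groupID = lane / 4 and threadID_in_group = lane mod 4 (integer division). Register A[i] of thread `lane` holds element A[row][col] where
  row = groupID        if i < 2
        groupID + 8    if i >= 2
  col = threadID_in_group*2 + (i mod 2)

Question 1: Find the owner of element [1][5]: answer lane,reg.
6,1

r:1=>grp=1,rB=0  c:5=>tig=2,lo=1
L=1*4+2=6  i=0*2+1=1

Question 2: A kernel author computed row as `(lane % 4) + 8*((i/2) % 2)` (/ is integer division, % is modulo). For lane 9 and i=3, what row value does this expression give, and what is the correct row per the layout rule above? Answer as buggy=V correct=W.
buggy=9 correct=10

`(lane % 4) + 8*((i/2) % 2)`[9,3]→9
L=9→G=9>>2=2, T=9&3=1
[3]→row 2+8=10  col 1·2+1=3
row: 9 vs 10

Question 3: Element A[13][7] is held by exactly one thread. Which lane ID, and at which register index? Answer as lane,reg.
23,3

r=13⇒gr=5,Rb=1  c=7⇒th=3,odd=1
L=5*4+3=23  i=1*2+1=3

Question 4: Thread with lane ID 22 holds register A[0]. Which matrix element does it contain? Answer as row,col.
lane 22→22/4=5, 22 mod 4=2
i=0  r:5+0→5  c:2·2+0→4

5,4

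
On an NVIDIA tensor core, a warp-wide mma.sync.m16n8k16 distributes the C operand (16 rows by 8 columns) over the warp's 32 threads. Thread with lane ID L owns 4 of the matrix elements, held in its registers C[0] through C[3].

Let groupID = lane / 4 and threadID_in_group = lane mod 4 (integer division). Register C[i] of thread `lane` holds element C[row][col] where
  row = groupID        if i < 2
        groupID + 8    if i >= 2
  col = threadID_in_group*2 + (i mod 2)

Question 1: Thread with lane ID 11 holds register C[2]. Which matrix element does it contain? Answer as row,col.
10,6

11: G=2,T=3
[2] (2+8,3*2+0) = (10,6)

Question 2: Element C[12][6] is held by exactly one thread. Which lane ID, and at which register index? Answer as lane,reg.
19,2

r=12⇒gr=4,Rb=1  c=6⇒th=3,odd=0
L=4*4+3=19  i=1*2+0=2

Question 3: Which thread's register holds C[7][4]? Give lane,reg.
30,0

r: 7->gid=7,r8=0  c: 4->tid=2,i&1=0
L=7*4+2=30  i=0*2+0=0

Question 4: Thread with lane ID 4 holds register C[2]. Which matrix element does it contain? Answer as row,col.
4: G=1,T=0
[2] (1+8,0*2+0) = (9,0)

9,0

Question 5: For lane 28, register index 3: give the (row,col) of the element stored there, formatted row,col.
L=28->g=28>>2=7, t=28&3=0
[3]->row 7+8=15  col 0·2+1=1

15,1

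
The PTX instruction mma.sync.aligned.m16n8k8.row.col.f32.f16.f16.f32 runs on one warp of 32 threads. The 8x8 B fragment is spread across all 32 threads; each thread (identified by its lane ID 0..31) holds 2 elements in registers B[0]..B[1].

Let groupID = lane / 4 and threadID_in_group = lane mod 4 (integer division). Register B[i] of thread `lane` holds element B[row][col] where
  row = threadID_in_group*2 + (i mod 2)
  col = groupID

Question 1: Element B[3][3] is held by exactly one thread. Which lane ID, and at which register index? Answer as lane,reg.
c=3→G=3  r=3→T=1,p=1
L=3*4+1=13  i=1=1

13,1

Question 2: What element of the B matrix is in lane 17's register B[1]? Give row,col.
3,4

lane 17->17/4=4, 17 mod 4=1
i=1  r:2·1+1->3  c:4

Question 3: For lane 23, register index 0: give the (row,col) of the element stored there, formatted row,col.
23: gr=5,th=3
[0] (3*2+0,5) = (6,5)

6,5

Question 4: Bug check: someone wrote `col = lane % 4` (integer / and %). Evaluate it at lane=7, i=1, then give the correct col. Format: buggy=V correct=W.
buggy=3 correct=1

`lane % 4`[7,1]=>3
L=7=>grp=7>>2=1, tig=7&3=3
[1]=>row 3·2+1=7  col grp=1
col: 3 vs 1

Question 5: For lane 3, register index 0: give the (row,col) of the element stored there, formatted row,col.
L=3=>grp=3>>2=0, tig=3&3=3
[0]=>row 3·2+0=6  col grp=0

6,0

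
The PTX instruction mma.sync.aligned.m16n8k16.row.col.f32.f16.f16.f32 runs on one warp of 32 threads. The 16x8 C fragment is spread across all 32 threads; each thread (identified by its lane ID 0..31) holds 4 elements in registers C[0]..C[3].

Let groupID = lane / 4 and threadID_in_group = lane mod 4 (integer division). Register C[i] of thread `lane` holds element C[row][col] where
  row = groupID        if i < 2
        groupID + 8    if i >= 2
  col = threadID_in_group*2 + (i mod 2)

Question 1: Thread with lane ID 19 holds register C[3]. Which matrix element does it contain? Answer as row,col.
19: g=4,t=3
[3] (4+8,3*2+1) = (12,7)

12,7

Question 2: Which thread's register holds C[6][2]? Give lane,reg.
25,0

r: 6->gid=6,r8=0  c: 2->tid=1,i&1=0
L=6*4+1=25  i=0*2+0=0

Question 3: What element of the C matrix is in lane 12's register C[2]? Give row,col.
11,0

lane 12->12/4=3, 12 mod 4=0
i=2  r:3+8->11  c:2·0+0->0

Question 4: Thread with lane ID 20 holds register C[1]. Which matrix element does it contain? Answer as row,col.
5,1

L=20->gid=20>>2=5, tid=20&3=0
[1]->row 5+0=5  col 0·2+1=1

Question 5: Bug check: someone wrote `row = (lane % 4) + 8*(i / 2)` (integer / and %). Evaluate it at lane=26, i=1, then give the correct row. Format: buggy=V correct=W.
`(lane % 4) + 8*(i / 2)`[26,1]->2
26: g=6,t=2
[1] (6+0,2*2+1) = (6,5)
row: 2 vs 6

buggy=2 correct=6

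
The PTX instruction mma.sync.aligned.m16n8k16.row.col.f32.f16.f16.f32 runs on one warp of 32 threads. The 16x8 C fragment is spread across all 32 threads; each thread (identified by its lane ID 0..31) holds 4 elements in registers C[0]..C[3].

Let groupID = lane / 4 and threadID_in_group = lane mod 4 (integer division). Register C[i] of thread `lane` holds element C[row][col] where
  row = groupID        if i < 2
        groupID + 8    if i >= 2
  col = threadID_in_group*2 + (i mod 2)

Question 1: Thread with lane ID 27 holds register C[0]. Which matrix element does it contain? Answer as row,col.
27: G=6,T=3
[0] (6+0,3*2+0) = (6,6)

6,6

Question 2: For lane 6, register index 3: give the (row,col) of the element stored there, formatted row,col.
lane 6⇒6/4=1, 6 mod 4=2
i=3  r:1+8⇒9  c:2·2+1⇒5

9,5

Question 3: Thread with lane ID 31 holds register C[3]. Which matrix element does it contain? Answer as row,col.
lane 31: gr=7 (31/4), th=3 (31%4)
i=3: r=7+8=15, c=3*2+1=7

15,7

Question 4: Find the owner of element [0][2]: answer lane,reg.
1,0

r:0=>grp=0,rB=0  c:2=>tig=1,lo=0
L=0*4+1=1  i=0*2+0=0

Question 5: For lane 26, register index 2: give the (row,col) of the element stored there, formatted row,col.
14,4

lane 26⇒26/4=6, 26 mod 4=2
i=2  r:6+8⇒14  c:2·2+0⇒4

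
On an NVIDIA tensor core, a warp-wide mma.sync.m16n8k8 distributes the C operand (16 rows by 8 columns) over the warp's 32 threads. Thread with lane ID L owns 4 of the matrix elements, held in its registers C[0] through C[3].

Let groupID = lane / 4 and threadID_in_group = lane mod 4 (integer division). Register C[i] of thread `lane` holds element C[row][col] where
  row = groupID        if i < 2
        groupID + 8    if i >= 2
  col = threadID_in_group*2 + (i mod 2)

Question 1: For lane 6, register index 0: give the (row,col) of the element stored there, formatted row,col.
1,4

L=6->g=6>>2=1, t=6&3=2
[0]->row 1+0=1  col 2·2+0=4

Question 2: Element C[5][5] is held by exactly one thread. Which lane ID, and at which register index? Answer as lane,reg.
22,1

r=5->g=5,rb=0  c=5->t=2,b0=1
L=5*4+2=22  i=0*2+1=1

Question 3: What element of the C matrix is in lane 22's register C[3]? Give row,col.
13,5

L=22->g=22>>2=5, t=22&3=2
[3]->row 5+8=13  col 2·2+1=5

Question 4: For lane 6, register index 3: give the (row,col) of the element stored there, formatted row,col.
9,5

lane 6→6/4=1, 6 mod 4=2
i=3  r:1+8→9  c:2·2+1→5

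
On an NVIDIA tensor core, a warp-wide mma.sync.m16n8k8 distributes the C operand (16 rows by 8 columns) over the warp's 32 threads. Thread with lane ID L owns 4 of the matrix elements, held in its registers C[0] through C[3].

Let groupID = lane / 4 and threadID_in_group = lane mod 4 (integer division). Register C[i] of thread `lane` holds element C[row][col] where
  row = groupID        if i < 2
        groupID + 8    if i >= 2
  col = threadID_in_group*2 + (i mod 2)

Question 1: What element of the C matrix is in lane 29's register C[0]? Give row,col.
7,2

L=29->g=29>>2=7, t=29&3=1
[0]->row 7+0=7  col 1·2+0=2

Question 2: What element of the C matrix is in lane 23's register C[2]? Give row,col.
13,6

L=23→G=23>>2=5, T=23&3=3
[2]→row 5+8=13  col 3·2+0=6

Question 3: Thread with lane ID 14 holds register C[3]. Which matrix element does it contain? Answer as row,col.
11,5

lane 14: gid=3 (14/4), tid=2 (14%4)
i=3: r=3+8=11, c=2*2+1=5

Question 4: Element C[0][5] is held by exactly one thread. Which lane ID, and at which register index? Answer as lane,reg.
r:0=>grp=0,rB=0  c:5=>tig=2,lo=1
L=0*4+2=2  i=0*2+1=1

2,1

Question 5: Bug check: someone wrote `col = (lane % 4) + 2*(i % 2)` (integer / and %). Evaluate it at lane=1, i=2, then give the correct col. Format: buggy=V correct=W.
`(lane % 4) + 2*(i % 2)`[1,2]->1
L=1->gid=1>>2=0, tid=1&3=1
[2]->row 0+8=8  col 1·2+0=2
col: 1 vs 2

buggy=1 correct=2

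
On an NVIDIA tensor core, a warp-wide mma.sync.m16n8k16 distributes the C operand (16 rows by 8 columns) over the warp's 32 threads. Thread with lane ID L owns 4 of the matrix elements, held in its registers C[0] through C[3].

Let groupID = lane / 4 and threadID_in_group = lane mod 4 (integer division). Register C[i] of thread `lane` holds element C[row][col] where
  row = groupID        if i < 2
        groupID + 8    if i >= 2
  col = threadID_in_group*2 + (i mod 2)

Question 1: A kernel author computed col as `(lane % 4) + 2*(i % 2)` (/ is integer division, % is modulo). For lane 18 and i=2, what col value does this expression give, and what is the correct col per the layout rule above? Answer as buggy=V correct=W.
buggy=2 correct=4

`(lane % 4) + 2*(i % 2)`[18,2]->2
lane 18: gid=4 (18/4), tid=2 (18%4)
i=2: r=4+8=12, c=2*2+0=4
col: 2 vs 4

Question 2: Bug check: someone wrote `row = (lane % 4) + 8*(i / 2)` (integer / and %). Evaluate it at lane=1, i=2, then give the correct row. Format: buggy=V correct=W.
`(lane % 4) + 8*(i / 2)`[1,2]→9
1: G=0,T=1
[2] (0+8,1*2+0) = (8,2)
row: 9 vs 8

buggy=9 correct=8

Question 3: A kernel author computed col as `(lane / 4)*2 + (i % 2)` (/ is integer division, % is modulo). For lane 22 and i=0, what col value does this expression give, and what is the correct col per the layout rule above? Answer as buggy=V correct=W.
`(lane / 4)*2 + (i % 2)`[22,0]⇒10
lane 22⇒22/4=5, 22 mod 4=2
i=0  r:5+0⇒5  c:2·2+0⇒4
col: 10 vs 4

buggy=10 correct=4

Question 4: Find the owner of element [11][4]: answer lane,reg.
14,2

r=11->g=3,rb=1  c=4->t=2,b0=0
L=3*4+2=14  i=1*2+0=2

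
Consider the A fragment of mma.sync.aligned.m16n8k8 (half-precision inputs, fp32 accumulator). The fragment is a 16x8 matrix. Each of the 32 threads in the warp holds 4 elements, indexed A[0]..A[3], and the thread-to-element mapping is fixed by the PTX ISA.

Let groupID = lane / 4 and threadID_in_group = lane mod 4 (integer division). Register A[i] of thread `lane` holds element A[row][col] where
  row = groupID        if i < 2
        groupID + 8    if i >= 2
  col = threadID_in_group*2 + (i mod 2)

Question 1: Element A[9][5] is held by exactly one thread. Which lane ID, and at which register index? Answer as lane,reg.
6,3

r: 9->gid=1,r8=1  c: 5->tid=2,i&1=1
L=1*4+2=6  i=1*2+1=3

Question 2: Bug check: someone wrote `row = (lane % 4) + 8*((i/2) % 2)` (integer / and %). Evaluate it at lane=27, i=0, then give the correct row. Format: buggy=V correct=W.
`(lane % 4) + 8*((i/2) % 2)`[27,0]->3
lane 27: gid=6 (27/4), tid=3 (27%4)
i=0: r=6+0=6, c=3*2+0=6
row: 3 vs 6

buggy=3 correct=6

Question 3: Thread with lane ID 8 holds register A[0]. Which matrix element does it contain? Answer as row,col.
lane 8: g=2 (8/4), t=0 (8%4)
i=0: r=2+0=2, c=0*2+0=0

2,0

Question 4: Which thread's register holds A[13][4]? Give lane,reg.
22,2

r=13⇒gr=5,Rb=1  c=4⇒th=2,odd=0
L=5*4+2=22  i=1*2+0=2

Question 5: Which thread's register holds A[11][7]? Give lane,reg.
r: 11->gid=3,r8=1  c: 7->tid=3,i&1=1
L=3*4+3=15  i=1*2+1=3

15,3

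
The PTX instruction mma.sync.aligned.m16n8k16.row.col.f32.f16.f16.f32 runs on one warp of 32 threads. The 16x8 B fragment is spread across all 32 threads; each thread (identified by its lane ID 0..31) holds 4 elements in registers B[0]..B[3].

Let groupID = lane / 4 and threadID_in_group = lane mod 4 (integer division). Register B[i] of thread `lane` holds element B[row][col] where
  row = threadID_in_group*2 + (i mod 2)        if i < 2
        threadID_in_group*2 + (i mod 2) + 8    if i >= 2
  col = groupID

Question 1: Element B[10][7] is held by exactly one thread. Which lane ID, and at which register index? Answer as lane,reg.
c=7→G=7  r=10→rhi=1,T=1,p=0
L=7*4+1=29  i=1*2+0=2

29,2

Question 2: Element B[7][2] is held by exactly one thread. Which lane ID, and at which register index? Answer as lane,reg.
11,1

c=2->g=2  r=7->rb=0,t=3,b0=1
L=2*4+3=11  i=0*2+1=1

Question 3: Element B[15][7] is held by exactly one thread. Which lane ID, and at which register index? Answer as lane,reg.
c=7->g=7  r=15->rb=1,t=3,b0=1
L=7*4+3=31  i=1*2+1=3

31,3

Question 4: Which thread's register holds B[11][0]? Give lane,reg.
c=0→G=0  r=11→rhi=1,T=1,p=1
L=0*4+1=1  i=1*2+1=3

1,3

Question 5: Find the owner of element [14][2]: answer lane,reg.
c=2⇒gr=2  r=14⇒Rb=1,th=3,odd=0
L=2*4+3=11  i=1*2+0=2

11,2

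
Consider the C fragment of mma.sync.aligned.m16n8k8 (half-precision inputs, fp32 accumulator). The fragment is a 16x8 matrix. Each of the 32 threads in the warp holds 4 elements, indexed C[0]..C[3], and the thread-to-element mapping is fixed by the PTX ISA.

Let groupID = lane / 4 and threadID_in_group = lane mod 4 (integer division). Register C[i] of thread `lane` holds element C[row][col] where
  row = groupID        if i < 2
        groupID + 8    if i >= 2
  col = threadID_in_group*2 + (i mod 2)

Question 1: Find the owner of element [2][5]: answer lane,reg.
10,1

r=2->g=2,rb=0  c=5->t=2,b0=1
L=2*4+2=10  i=0*2+1=1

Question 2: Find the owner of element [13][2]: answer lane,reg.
r=13→G=5,rhi=1  c=2→T=1,p=0
L=5*4+1=21  i=1*2+0=2

21,2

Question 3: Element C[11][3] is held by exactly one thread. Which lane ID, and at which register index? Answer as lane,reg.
13,3

r=11⇒gr=3,Rb=1  c=3⇒th=1,odd=1
L=3*4+1=13  i=1*2+1=3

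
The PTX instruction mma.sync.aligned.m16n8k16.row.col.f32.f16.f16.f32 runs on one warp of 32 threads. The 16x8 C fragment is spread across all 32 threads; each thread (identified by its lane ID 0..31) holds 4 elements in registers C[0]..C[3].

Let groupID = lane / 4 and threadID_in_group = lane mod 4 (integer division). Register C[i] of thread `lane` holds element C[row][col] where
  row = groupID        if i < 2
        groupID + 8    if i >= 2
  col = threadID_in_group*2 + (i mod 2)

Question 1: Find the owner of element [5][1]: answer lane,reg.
20,1

r=5⇒gr=5,Rb=0  c=1⇒th=0,odd=1
L=5*4+0=20  i=0*2+1=1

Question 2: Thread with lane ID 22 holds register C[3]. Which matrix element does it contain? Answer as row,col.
13,5

22: G=5,T=2
[3] (5+8,2*2+1) = (13,5)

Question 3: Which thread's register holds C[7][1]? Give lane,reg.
r=7->g=7,rb=0  c=1->t=0,b0=1
L=7*4+0=28  i=0*2+1=1

28,1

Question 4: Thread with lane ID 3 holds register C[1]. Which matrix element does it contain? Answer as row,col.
lane 3⇒3/4=0, 3 mod 4=3
i=1  r:0+0⇒0  c:2·3+1⇒7

0,7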